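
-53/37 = -1.43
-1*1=-1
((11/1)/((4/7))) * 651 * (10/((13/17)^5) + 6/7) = 181921173357/371293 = 489966.61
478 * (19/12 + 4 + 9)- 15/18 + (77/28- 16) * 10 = 13675/2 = 6837.50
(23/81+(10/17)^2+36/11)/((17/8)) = 8039528/4377483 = 1.84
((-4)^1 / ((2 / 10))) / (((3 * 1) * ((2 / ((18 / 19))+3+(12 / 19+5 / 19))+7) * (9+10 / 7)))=-1995 / 40588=-0.05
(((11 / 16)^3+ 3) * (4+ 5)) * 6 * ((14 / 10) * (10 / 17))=147.86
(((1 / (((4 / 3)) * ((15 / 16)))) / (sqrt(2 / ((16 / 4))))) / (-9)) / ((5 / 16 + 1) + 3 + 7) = -64 * sqrt(2) / 8145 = -0.01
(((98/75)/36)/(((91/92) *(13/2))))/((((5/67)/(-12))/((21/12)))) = -302036/190125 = -1.59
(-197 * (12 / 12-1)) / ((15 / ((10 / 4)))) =0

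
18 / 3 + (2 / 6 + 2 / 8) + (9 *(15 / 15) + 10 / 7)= 1429 / 84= 17.01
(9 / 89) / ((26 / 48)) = 216 / 1157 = 0.19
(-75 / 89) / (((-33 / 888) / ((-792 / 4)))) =-4489.89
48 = 48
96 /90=1.07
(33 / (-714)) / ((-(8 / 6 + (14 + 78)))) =33 / 66640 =0.00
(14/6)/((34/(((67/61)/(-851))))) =-469/5294922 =-0.00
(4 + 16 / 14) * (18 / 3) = 216 / 7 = 30.86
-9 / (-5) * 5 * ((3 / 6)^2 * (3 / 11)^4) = 729 / 58564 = 0.01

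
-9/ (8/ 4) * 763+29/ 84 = -288385/ 84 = -3433.15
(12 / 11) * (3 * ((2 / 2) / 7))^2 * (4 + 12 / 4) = 108 / 77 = 1.40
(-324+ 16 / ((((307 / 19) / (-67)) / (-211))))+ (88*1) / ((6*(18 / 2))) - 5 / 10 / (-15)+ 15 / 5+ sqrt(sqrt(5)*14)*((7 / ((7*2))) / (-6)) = -sqrt(14)*5^(1 / 4) / 12+ 1133895113 / 82890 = 13679.05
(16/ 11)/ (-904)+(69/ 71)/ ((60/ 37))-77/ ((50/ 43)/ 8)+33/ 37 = -172499363131/ 326536100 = -528.27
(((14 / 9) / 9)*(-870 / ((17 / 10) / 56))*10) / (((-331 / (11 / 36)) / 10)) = 625240000 / 1367361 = 457.26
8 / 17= 0.47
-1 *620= -620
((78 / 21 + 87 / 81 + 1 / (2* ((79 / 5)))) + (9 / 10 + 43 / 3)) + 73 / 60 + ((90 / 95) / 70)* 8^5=527374103 / 1134756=464.75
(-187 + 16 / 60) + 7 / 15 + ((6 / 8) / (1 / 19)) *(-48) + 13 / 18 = -78259 / 90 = -869.54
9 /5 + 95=484 /5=96.80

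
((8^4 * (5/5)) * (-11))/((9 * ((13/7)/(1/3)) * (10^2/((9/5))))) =-16.17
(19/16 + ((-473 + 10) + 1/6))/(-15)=22159/720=30.78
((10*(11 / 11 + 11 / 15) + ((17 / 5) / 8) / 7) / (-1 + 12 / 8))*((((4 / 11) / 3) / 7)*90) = 29222 / 539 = 54.22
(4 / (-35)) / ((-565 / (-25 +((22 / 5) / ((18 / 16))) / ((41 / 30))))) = -1556 / 347475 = -0.00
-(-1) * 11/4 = 11/4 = 2.75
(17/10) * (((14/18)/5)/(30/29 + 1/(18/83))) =493/10525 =0.05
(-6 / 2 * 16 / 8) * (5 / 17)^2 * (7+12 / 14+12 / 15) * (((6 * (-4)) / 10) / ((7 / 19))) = 414504 / 14161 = 29.27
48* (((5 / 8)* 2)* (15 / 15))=60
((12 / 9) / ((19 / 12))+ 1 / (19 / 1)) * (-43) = -731 / 19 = -38.47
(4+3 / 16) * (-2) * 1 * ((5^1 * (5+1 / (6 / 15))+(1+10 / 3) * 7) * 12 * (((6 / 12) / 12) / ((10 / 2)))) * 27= -245421 / 160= -1533.88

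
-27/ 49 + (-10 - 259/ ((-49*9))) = -4394/ 441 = -9.96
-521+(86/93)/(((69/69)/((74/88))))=-520.22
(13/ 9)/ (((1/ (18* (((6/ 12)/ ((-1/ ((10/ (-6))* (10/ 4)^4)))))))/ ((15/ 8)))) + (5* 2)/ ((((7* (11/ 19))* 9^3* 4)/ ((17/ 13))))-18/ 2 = 1577.92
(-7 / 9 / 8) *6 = -7 / 12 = -0.58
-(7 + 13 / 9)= -76 / 9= -8.44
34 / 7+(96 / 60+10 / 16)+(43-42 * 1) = 2263 / 280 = 8.08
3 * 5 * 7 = 105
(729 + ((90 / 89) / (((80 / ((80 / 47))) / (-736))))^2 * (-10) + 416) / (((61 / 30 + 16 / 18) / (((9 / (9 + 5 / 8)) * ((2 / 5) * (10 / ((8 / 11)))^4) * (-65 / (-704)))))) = -9493363891460109375 / 16492993151488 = -575599.82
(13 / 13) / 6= 1 / 6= 0.17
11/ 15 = 0.73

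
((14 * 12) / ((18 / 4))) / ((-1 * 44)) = -0.85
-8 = -8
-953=-953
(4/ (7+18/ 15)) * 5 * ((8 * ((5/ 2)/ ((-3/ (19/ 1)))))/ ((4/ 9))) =-695.12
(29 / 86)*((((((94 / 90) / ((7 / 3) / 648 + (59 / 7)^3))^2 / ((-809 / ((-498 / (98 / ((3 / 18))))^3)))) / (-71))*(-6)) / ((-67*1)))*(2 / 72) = -17801814045402 / 659477452624214753167542775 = -0.00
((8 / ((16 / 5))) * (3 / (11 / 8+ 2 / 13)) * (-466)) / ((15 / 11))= -1676.43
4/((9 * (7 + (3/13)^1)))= 26/423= 0.06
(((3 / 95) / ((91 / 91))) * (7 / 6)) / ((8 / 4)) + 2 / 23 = 921 / 8740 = 0.11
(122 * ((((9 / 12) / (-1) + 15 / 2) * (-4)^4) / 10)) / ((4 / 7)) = 184464 / 5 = 36892.80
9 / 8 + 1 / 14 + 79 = 4491 / 56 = 80.20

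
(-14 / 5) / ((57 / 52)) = -728 / 285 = -2.55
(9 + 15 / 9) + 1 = 35 / 3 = 11.67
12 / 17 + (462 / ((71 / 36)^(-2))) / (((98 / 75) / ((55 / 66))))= 117905951 / 102816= 1146.77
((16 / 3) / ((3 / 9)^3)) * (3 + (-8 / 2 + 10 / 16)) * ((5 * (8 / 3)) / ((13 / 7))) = -5040 / 13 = -387.69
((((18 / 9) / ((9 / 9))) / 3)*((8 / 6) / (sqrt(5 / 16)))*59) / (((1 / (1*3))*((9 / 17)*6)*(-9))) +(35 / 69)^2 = 1225 / 4761 - 16048*sqrt(5) / 3645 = -9.59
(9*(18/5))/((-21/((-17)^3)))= 265302/35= 7580.06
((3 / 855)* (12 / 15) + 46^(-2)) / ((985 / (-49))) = -0.00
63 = 63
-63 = -63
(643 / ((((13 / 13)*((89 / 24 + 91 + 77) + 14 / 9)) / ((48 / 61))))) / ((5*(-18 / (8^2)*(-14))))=3950592 / 26634125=0.15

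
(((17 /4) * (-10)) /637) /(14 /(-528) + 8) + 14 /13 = 286562 /268177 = 1.07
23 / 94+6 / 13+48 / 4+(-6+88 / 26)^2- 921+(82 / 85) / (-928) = -282400408183 / 313271920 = -901.45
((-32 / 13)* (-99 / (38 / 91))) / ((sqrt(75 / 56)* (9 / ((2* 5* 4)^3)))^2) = 11303649280000 / 513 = 22034404054.58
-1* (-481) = 481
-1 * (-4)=4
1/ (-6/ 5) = -5/ 6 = -0.83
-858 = -858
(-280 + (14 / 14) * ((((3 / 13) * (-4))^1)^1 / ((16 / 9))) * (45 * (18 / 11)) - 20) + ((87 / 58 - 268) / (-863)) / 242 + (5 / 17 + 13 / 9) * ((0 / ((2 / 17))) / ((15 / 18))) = -1836603781 / 5429996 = -338.23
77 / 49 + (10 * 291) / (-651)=-629 / 217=-2.90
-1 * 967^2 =-935089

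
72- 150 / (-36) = 457 / 6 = 76.17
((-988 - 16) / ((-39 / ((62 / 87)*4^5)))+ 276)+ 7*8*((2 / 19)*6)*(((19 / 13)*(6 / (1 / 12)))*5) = 127819540 / 3393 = 37671.54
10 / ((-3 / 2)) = -20 / 3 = -6.67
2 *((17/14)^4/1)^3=582622237229761/28346956187648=20.55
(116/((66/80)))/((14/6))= 4640/77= 60.26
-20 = -20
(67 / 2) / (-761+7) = -0.04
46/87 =0.53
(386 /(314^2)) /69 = 193 /3401562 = 0.00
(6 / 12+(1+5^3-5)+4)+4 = 259 / 2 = 129.50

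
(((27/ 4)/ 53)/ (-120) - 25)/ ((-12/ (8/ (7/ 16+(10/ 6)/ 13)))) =2756117/ 93545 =29.46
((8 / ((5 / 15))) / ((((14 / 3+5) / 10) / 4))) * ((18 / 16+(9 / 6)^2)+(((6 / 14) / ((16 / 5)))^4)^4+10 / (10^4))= 80287017531369969868123351748887017 / 239468501967495406373027027353600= 335.27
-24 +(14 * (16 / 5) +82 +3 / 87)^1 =14911 / 145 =102.83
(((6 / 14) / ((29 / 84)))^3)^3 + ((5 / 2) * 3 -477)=-13419090158004159 / 29014291951738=-462.50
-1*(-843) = 843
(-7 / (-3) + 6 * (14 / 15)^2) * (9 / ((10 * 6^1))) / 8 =567 / 4000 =0.14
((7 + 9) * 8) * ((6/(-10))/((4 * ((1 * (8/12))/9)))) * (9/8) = -1458/5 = -291.60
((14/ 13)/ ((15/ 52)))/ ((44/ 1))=14/ 165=0.08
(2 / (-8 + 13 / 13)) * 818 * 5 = -8180 / 7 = -1168.57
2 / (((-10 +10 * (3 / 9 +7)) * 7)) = 3 / 665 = 0.00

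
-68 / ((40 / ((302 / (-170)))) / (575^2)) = 1996975 / 2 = 998487.50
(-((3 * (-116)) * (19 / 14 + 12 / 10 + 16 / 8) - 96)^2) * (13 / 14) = -22523838714 / 8575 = -2626686.73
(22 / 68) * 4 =22 / 17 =1.29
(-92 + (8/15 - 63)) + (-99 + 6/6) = -3787/15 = -252.47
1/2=0.50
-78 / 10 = -39 / 5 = -7.80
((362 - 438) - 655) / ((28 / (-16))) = 2924 / 7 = 417.71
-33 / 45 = -0.73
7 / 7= 1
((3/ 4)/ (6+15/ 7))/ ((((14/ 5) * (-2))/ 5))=-25/ 304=-0.08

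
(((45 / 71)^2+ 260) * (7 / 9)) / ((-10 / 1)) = -1837759 / 90738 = -20.25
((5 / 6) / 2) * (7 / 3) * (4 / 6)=35 / 54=0.65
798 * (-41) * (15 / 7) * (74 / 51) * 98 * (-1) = 169479240 / 17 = 9969367.06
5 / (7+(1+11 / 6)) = 30 / 59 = 0.51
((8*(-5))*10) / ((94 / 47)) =-200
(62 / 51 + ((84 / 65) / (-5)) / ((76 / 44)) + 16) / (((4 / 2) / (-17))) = -2687263 / 18525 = -145.06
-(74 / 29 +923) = -26841 / 29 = -925.55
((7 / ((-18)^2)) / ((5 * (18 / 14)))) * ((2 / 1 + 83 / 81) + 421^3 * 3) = 222120506783 / 295245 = 752326.06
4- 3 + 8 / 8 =2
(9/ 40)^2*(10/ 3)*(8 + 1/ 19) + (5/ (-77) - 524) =-122355033/ 234080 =-522.71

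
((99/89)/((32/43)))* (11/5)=46827/14240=3.29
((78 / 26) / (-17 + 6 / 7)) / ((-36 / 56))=98 / 339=0.29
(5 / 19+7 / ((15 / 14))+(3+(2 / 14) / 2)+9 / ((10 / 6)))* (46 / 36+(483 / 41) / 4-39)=-446719027 / 841320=-530.97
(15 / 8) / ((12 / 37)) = 185 / 32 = 5.78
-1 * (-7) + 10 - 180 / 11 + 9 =106 / 11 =9.64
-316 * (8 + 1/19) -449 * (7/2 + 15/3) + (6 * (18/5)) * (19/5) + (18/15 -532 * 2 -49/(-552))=-1925010209/262200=-7341.76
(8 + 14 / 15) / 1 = 134 / 15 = 8.93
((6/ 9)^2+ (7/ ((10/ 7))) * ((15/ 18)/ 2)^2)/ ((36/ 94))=17531/ 5184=3.38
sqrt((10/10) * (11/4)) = sqrt(11)/2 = 1.66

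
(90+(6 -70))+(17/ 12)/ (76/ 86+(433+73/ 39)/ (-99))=25.60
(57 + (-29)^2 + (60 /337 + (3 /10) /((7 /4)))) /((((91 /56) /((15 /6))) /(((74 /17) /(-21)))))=-184495616 /644007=-286.48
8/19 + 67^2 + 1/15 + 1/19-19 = 1274104/285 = 4470.54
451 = 451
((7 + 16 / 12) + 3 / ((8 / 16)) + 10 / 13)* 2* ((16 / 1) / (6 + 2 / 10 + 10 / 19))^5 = 9557916457369600000 / 4154979618940761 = 2300.35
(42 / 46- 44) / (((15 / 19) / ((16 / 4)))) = -75316 / 345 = -218.31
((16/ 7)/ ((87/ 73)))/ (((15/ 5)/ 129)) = 50224/ 609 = 82.47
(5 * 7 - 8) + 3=30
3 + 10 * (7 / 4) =41 / 2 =20.50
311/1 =311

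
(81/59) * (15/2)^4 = 4100625/944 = 4343.88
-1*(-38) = 38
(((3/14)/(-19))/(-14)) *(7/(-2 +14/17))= -51/10640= -0.00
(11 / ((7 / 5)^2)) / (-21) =-275 / 1029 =-0.27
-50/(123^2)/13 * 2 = -100/196677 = -0.00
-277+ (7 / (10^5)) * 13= -27699909 / 100000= -277.00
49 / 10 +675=6799 / 10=679.90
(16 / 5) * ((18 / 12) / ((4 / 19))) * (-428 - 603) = -117534 / 5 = -23506.80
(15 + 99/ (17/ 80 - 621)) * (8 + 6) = 10318350/ 49663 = 207.77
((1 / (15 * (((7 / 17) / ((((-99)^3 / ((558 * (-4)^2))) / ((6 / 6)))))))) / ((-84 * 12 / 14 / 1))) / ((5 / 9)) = 610929 / 1388800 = 0.44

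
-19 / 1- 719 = -738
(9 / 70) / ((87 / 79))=237 / 2030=0.12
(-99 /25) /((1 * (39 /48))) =-1584 /325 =-4.87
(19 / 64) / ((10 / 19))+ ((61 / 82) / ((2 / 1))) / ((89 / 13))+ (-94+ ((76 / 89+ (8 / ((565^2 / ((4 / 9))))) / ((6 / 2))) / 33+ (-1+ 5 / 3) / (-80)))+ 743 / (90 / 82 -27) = -956628516455534059 / 7838093581084800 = -122.05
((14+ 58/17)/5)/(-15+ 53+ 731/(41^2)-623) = -248788/41762795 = -0.01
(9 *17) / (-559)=-153 / 559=-0.27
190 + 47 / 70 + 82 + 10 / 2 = 277.67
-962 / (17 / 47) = -45214 / 17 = -2659.65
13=13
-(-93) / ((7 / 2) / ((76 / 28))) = 3534 / 49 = 72.12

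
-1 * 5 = -5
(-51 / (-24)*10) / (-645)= -17 / 516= -0.03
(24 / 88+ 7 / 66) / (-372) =-25 / 24552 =-0.00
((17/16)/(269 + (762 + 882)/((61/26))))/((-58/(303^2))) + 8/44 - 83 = -51055684687/603833824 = -84.55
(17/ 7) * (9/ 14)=1.56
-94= -94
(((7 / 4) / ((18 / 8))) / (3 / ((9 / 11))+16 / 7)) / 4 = 49 / 1500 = 0.03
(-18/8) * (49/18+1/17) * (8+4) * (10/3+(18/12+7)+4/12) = -62123/68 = -913.57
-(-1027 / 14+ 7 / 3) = 2983 / 42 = 71.02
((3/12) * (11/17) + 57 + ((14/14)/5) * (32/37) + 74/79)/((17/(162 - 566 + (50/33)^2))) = -6333414584756/4599647415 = -1376.93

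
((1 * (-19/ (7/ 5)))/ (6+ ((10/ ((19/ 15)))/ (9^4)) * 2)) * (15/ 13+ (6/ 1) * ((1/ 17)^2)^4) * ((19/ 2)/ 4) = -6.20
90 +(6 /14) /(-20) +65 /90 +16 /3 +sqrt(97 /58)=sqrt(5626) /58 +121003 /1260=97.33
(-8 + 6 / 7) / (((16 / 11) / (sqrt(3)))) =-275 * sqrt(3) / 56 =-8.51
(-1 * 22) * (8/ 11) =-16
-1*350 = -350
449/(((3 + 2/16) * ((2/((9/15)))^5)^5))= 380432585639907/31250000000000000000000000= 0.00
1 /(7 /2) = 2 /7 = 0.29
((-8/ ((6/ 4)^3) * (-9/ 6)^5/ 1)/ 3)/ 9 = 0.67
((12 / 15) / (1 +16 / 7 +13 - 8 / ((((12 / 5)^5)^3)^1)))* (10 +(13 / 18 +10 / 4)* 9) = 2103058444931039232 / 1097749219074044345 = 1.92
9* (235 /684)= 235 /76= 3.09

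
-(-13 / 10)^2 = -169 / 100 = -1.69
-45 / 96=-0.47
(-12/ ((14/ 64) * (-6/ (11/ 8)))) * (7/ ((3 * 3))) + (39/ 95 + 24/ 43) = 395093/ 36765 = 10.75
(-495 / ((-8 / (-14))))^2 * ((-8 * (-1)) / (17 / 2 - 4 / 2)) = 12006225 / 13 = 923555.77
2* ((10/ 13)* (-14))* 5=-1400/ 13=-107.69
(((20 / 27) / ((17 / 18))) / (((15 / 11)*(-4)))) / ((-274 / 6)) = 0.00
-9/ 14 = -0.64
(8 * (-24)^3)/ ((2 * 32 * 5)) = -345.60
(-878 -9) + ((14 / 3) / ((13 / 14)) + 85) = -31082 / 39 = -796.97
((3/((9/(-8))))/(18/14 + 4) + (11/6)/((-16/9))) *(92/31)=-125465/27528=-4.56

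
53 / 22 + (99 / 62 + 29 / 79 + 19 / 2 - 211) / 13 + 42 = 20354141 / 700414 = 29.06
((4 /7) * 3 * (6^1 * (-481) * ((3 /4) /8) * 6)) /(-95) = 38961 /1330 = 29.29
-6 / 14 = -3 / 7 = -0.43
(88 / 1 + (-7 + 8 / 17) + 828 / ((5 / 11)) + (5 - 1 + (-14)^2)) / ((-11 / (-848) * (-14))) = -6890424 / 595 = -11580.54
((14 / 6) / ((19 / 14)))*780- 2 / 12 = 152861 / 114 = 1340.89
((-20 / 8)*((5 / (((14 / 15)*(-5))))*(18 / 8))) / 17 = 675 / 1904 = 0.35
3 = 3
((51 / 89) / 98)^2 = 2601 / 76073284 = 0.00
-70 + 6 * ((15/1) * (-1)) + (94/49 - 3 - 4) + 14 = -7403/49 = -151.08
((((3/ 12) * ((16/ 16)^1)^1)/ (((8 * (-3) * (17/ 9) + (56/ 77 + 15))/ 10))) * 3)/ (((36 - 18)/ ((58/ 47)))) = -1595/ 91838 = -0.02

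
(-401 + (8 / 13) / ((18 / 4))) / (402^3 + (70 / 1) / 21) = -46901 / 7600882926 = -0.00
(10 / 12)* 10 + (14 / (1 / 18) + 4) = 793 / 3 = 264.33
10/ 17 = 0.59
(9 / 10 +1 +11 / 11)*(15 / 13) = 3.35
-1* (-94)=94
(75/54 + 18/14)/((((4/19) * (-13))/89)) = -569867/6552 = -86.98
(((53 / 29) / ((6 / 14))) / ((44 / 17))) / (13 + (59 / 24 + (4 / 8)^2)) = 12614 / 120263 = 0.10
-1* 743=-743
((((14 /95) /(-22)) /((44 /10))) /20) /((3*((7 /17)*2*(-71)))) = 17 /39174960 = 0.00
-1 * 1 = -1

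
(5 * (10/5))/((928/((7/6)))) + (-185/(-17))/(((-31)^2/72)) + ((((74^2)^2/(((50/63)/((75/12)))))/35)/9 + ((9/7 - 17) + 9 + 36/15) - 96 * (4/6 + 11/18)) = 397724301935123/530625760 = 749538.25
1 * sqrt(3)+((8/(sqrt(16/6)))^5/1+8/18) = 4/9+sqrt(3)+1152 * sqrt(6) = 2823.99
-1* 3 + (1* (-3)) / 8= -27 / 8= -3.38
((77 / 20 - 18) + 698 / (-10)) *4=-1679 / 5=-335.80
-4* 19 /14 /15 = -38 /105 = -0.36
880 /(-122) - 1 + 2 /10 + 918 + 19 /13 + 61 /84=303808877 /333060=912.17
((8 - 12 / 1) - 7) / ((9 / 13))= -143 / 9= -15.89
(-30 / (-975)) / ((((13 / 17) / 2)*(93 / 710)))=0.61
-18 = -18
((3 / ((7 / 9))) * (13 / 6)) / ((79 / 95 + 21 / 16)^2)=135158400 / 74347567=1.82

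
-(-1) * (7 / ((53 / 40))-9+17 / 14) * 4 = -3714 / 371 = -10.01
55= 55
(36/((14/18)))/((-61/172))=-55728/427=-130.51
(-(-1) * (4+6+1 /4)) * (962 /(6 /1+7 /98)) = 138047 /85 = 1624.08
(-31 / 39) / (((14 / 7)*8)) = -31 / 624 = -0.05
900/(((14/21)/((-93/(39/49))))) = -2050650/13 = -157742.31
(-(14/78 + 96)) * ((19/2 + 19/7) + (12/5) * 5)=-423863/182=-2328.92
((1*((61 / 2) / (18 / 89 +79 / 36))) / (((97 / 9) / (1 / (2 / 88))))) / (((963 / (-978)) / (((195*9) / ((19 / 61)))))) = -450184806648720 / 1514306479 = -297287.78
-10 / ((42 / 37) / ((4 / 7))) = -5.03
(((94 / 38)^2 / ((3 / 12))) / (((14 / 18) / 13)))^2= 1068767251344 / 6385729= 167368.09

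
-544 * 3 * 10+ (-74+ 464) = -15930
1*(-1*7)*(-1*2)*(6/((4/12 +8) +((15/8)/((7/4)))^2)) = 49392/5575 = 8.86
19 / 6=3.17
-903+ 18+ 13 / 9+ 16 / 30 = -39736 / 45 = -883.02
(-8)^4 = 4096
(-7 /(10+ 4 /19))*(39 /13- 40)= 4921 /194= 25.37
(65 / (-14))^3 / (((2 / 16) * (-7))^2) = -2197000 / 16807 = -130.72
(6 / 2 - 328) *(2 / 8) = -325 / 4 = -81.25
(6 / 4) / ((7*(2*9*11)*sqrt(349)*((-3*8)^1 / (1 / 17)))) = -0.00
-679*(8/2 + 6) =-6790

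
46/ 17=2.71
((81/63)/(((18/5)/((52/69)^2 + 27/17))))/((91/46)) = 872575/2241603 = 0.39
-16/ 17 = -0.94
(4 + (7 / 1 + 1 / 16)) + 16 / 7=1495 / 112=13.35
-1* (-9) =9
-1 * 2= -2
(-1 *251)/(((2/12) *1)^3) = -54216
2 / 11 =0.18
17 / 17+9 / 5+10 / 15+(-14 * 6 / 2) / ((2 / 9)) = -2783 / 15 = -185.53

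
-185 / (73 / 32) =-5920 / 73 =-81.10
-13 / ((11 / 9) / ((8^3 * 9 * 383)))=-206489088 / 11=-18771735.27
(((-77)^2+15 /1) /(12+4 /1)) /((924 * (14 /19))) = 14117 /25872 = 0.55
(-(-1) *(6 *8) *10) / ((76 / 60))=7200 / 19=378.95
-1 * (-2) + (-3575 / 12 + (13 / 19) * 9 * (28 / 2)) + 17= -43937 / 228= -192.71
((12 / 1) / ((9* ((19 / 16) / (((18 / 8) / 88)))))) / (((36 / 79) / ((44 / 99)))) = 158 / 5643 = 0.03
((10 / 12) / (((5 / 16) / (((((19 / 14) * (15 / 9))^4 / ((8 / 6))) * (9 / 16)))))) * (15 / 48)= 9.20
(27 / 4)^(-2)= 0.02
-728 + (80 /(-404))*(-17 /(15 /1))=-727.78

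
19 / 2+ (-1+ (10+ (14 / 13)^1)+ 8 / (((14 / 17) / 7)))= 2277 / 26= 87.58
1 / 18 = 0.06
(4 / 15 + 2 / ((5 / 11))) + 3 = 23 / 3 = 7.67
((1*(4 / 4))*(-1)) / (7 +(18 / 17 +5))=-17 / 222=-0.08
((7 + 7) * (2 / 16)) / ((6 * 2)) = 7 / 48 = 0.15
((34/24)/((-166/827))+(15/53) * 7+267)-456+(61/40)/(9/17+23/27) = -64583261467/334675920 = -192.97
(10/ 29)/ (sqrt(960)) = sqrt(15)/ 348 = 0.01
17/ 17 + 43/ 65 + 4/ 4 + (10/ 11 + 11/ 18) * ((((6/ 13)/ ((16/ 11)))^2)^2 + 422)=644.20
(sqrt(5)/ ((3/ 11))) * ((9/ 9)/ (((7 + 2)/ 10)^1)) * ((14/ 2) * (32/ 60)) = 1232 * sqrt(5)/ 81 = 34.01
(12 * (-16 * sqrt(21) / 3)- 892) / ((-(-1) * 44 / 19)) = -4237 / 11- 304 * sqrt(21) / 11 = -511.83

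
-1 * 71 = -71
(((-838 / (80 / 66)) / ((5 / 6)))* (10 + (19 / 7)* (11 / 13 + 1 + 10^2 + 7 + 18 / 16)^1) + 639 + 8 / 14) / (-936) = 9292647023 / 34070400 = 272.75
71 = 71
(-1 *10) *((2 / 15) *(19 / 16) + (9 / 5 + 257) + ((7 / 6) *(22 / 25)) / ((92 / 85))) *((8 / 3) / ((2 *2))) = -1732.71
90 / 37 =2.43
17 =17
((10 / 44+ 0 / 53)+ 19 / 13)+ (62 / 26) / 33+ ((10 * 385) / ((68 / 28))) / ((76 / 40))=231719053 / 277134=836.13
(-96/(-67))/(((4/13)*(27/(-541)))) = -56264/603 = -93.31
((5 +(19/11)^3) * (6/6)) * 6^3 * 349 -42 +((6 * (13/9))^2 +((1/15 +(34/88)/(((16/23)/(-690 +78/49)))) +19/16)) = 17962392542081/23478840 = 765046.00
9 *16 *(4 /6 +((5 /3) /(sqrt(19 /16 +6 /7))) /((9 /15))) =96 +1600 *sqrt(1603) /229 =375.74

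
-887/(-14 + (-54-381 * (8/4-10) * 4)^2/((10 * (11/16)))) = -48785/1178647582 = -0.00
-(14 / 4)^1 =-7 / 2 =-3.50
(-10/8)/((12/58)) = -145/24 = -6.04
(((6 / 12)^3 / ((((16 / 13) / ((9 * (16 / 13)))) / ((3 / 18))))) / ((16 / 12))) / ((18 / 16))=1 / 8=0.12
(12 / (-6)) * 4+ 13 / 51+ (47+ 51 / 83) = 168767 / 4233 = 39.87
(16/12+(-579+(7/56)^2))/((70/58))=-478.63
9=9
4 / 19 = 0.21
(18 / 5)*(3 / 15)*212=3816 / 25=152.64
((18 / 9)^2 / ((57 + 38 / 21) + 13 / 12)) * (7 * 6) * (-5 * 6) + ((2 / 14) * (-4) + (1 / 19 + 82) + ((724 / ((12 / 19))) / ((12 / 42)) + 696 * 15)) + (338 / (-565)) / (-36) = 5462703800999 / 378054495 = 14449.51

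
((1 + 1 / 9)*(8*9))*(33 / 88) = 30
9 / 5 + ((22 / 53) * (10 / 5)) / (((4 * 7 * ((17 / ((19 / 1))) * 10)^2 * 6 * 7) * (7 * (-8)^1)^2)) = 2541965211011 / 1412202892800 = 1.80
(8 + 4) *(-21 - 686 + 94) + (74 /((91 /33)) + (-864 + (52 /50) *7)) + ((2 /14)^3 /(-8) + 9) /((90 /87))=-43754482501 /5350800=-8177.19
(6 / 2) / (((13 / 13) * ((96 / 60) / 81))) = 1215 / 8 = 151.88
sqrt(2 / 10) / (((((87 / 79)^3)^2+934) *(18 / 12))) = 486174911042 *sqrt(5) / 3412159644864345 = 0.00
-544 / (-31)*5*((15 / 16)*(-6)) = -15300 / 31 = -493.55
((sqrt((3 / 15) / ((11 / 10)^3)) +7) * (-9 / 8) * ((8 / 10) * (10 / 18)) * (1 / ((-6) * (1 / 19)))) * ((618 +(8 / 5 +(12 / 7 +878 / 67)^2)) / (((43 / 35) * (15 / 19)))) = 10120.53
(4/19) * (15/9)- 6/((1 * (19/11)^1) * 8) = -1/12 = -0.08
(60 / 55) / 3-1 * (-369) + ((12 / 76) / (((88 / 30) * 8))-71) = 1995501 / 6688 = 298.37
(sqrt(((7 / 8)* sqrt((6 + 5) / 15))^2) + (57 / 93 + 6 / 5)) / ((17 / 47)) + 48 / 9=329* sqrt(165) / 2040 + 81781 / 7905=12.42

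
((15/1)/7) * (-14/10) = -3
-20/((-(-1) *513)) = -20/513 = -0.04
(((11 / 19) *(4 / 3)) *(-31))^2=1860496 / 3249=572.64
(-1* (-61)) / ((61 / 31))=31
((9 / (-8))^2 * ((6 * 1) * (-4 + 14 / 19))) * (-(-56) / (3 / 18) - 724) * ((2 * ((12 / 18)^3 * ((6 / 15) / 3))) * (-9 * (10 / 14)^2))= -3247560 / 931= -3488.25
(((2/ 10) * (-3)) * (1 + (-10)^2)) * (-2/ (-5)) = -606/ 25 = -24.24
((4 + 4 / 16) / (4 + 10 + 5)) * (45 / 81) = 85 / 684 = 0.12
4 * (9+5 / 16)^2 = 346.89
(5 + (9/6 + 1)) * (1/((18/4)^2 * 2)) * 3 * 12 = 6.67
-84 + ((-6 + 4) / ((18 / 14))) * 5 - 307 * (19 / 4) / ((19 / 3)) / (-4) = -4927 / 144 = -34.22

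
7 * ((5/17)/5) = 0.41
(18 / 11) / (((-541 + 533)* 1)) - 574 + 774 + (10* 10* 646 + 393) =2868483 / 44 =65192.80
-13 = -13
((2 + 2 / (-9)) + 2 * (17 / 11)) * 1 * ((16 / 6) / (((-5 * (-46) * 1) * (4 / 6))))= 964 / 11385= 0.08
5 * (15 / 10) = 15 / 2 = 7.50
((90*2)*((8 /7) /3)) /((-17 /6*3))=-960 /119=-8.07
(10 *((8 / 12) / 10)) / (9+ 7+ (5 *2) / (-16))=16 / 369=0.04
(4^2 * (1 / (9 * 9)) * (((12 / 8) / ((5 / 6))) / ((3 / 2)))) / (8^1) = 4 / 135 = 0.03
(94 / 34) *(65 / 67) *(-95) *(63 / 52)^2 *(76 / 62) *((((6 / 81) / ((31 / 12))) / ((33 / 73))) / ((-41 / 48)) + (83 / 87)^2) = -16546833880045875 / 43177052202856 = -383.23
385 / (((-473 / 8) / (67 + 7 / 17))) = -438.96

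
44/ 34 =22/ 17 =1.29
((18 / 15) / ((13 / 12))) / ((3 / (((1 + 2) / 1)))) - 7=-5.89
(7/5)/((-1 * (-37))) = 7/185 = 0.04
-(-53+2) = 51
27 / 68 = 0.40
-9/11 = -0.82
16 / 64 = 1 / 4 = 0.25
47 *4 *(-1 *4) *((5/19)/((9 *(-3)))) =3760/513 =7.33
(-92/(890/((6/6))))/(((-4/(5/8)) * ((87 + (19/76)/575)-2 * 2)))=13225/67960756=0.00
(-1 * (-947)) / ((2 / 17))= 16099 / 2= 8049.50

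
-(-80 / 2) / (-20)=-2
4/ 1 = 4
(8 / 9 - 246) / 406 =-0.60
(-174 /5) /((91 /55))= -1914 /91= -21.03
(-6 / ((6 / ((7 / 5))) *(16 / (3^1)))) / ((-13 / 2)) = 21 / 520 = 0.04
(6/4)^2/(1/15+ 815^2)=135/39853504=0.00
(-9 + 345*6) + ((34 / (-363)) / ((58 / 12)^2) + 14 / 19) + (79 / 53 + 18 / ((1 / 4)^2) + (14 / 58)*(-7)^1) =240764539603 / 102473327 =2349.53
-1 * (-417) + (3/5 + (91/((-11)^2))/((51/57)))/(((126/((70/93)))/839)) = 730383277/1721709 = 424.22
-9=-9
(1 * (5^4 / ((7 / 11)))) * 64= 440000 / 7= 62857.14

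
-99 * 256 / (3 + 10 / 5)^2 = -1013.76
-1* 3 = -3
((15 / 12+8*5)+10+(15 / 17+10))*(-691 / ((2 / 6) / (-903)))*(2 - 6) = -7908857775 / 17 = -465226927.94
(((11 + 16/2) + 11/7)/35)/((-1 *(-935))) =144/229075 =0.00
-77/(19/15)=-60.79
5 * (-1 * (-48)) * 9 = 2160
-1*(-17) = 17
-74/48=-37/24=-1.54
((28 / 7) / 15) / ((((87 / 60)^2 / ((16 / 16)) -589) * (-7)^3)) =320 / 241567011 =0.00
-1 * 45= -45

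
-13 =-13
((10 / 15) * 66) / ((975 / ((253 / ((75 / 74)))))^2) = 15422584496 / 5347265625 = 2.88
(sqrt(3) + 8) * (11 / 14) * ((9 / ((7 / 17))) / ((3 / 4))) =1122 * sqrt(3) / 49 + 8976 / 49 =222.84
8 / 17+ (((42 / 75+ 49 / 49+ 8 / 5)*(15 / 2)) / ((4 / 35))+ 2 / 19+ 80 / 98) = 26433265 / 126616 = 208.77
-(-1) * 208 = 208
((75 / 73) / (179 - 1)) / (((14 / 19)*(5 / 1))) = 285 / 181916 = 0.00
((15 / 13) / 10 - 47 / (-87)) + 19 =44461 / 2262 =19.66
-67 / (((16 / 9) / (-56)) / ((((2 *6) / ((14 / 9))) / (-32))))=-16281 / 32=-508.78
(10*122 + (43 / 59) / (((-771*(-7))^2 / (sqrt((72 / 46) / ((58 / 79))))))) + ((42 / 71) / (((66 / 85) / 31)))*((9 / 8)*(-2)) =43*sqrt(105386) / 382086265659 + 3645275 / 3124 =1166.86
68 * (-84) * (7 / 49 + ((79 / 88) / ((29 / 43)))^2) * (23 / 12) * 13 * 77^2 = -1615714195.21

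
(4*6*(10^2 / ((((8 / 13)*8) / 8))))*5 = 19500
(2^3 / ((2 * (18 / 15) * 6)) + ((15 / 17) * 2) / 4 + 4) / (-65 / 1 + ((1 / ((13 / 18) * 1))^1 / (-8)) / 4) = -159016 / 2069937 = -0.08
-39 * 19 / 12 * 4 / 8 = -247 / 8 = -30.88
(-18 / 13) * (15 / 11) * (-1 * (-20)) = -5400 / 143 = -37.76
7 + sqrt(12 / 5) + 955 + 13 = 2* sqrt(15) / 5 + 975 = 976.55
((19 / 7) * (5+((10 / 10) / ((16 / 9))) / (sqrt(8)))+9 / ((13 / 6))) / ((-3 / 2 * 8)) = -1613 / 1092- 57 * sqrt(2) / 1792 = -1.52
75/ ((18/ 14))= 175/ 3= 58.33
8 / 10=4 / 5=0.80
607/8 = 75.88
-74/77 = -0.96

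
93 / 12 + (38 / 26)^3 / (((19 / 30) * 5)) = 76771 / 8788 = 8.74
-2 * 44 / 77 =-8 / 7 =-1.14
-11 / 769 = -0.01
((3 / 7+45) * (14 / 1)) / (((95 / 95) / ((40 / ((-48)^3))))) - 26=-30217 / 1152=-26.23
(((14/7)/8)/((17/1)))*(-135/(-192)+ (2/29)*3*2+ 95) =178393/126208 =1.41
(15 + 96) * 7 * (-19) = -14763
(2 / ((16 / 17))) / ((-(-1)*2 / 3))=3.19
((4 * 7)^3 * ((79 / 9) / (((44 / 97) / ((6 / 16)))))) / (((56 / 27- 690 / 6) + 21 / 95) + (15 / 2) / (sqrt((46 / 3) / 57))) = -1621.44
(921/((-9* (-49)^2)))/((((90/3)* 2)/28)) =-307/15435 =-0.02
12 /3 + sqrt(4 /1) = 6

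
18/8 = 9/4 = 2.25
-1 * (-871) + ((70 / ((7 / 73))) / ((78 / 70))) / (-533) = 18079927 / 20787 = 869.77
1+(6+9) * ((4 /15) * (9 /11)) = 47 /11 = 4.27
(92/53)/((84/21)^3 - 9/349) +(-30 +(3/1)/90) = -1062851329/35499930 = -29.94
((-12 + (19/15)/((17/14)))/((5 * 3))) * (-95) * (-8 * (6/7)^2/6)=-849376/12495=-67.98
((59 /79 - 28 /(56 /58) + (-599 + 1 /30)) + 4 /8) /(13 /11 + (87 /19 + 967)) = -155216567 /240918795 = -0.64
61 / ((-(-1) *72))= 61 / 72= 0.85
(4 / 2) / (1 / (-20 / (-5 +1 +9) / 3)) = -8 / 3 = -2.67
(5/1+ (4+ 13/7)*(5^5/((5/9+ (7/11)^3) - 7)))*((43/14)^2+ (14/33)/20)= -27925.14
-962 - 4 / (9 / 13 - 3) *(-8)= -14638 / 15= -975.87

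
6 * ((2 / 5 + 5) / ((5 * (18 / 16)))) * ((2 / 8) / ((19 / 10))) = 0.76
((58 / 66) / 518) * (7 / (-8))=-29 / 19536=-0.00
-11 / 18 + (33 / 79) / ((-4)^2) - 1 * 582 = -6627487 / 11376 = -582.59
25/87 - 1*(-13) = 1156/87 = 13.29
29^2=841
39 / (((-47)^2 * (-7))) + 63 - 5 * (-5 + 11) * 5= -1345320 / 15463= -87.00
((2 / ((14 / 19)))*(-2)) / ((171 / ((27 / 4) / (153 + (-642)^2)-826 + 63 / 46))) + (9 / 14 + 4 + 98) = 950174342 / 7375893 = 128.82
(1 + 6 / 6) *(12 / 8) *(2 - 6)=-12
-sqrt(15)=-3.87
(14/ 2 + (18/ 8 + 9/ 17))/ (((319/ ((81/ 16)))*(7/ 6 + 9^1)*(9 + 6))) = 10773/ 10585696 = 0.00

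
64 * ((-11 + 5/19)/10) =-6528/95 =-68.72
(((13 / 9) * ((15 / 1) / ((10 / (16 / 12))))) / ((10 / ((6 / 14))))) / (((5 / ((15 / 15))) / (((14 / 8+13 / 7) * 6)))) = 1313 / 2450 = 0.54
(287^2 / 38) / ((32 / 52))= 1070797 / 304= 3522.36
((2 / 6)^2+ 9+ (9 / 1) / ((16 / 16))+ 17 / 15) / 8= 433 / 180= 2.41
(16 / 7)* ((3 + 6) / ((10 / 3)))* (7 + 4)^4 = 3162456 / 35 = 90355.89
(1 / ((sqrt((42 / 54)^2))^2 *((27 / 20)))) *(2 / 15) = 8 / 49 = 0.16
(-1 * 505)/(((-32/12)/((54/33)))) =13635/44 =309.89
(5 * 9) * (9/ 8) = 405/ 8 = 50.62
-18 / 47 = -0.38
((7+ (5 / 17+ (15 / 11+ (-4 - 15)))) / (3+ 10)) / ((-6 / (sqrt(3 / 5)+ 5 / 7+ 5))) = 0.86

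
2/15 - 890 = -13348/15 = -889.87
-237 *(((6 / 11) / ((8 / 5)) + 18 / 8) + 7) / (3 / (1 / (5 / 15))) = -50007 / 22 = -2273.05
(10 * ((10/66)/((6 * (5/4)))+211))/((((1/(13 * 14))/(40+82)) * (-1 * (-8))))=579829705/99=5856865.71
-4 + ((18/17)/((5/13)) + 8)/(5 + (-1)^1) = -223/170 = -1.31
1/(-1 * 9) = -1/9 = -0.11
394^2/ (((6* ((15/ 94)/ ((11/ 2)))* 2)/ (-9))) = -20064253/ 5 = -4012850.60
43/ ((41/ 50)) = 2150/ 41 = 52.44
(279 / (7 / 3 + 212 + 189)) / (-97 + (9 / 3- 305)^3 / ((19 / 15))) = -0.00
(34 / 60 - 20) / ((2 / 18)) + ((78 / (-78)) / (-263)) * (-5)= -174.92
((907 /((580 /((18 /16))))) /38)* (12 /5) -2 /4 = -85711 /220400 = -0.39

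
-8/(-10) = 4/5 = 0.80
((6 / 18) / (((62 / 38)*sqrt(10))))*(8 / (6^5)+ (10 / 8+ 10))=0.73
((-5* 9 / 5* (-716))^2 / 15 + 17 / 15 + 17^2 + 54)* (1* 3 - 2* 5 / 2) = -5537373.07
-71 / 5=-14.20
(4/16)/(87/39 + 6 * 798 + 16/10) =65/1245876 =0.00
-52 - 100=-152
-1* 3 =-3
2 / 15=0.13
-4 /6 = -2 /3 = -0.67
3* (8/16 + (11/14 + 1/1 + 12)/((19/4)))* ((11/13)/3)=9955/3458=2.88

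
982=982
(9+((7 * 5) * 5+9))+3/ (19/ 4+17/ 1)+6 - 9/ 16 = 92139/ 464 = 198.58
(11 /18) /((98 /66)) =121 /294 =0.41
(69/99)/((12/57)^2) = 8303/528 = 15.73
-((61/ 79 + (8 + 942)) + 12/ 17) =-1277835/ 1343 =-951.48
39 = 39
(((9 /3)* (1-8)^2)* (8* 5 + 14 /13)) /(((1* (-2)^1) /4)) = -12076.62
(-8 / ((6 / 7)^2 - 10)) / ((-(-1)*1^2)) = 0.86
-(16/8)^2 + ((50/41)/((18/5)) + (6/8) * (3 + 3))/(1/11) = 36329/738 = 49.23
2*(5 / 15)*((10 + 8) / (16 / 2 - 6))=6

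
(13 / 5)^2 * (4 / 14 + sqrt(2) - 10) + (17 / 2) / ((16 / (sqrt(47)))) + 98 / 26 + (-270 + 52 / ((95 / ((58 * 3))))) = -223.46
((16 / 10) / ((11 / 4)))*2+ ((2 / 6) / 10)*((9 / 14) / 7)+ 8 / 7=24897 / 10780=2.31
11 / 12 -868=-10405 / 12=-867.08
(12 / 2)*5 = 30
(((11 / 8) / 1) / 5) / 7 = 11 / 280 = 0.04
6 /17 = 0.35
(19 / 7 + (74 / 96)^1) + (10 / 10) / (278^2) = 22624975 / 6491856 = 3.49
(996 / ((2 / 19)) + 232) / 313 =9694 / 313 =30.97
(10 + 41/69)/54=731/3726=0.20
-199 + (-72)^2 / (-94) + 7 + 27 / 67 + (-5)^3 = -1170628 / 3149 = -371.75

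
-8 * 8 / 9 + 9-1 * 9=-64 / 9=-7.11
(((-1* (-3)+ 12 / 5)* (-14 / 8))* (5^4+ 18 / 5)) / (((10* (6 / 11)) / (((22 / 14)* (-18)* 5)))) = 30804543 / 200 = 154022.72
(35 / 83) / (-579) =-35 / 48057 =-0.00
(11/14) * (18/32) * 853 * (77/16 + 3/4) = 7515783/3584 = 2097.04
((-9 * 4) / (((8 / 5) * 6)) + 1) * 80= -220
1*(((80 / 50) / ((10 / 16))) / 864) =2 / 675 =0.00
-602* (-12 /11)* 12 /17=86688 /187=463.57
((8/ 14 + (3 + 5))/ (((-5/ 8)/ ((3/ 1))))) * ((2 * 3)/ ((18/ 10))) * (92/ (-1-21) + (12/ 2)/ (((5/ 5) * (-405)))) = 398848/ 693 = 575.54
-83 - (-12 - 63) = -8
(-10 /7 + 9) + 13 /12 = 727 /84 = 8.65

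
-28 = -28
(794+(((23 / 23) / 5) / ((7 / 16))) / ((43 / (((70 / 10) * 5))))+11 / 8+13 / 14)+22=1971371 / 2408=818.68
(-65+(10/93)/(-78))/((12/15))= -294700/3627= -81.25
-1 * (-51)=51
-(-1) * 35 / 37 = 35 / 37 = 0.95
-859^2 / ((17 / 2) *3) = -1475762 / 51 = -28936.51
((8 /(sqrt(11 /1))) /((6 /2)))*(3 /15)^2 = 8*sqrt(11) /825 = 0.03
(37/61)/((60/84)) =259/305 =0.85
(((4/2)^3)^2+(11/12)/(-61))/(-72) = -46837/52704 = -0.89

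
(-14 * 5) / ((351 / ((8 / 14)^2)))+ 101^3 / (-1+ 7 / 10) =-8438165350 / 2457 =-3434336.73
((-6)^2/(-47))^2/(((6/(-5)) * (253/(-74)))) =79920/558877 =0.14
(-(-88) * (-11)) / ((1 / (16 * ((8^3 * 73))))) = -578879488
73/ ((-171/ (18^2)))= -2628/ 19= -138.32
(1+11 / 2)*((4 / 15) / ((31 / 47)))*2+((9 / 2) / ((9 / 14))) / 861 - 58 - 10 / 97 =-32571839 / 616435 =-52.84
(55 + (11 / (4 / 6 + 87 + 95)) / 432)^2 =18837084309241 / 6227103744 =3025.02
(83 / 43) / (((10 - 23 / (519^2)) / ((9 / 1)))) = 201212667 / 115824241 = 1.74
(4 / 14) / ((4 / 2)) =1 / 7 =0.14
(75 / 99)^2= 0.57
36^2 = 1296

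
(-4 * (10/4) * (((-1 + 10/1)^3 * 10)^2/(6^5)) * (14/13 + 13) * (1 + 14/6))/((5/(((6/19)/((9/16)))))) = -88938000/247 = -360072.87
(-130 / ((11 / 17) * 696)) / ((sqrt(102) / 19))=-1235 * sqrt(102) / 22968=-0.54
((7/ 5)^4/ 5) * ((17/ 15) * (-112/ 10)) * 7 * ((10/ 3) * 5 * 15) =-32000528/ 1875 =-17066.95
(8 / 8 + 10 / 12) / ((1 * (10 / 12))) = 11 / 5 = 2.20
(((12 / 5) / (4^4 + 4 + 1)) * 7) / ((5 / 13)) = 364 / 2175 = 0.17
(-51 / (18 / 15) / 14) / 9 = -85 / 252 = -0.34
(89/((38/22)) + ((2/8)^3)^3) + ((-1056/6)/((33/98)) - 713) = -17693671367/14942208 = -1184.14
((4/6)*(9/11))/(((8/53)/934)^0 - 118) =-2/429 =-0.00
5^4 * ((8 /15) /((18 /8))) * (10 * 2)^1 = 80000 /27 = 2962.96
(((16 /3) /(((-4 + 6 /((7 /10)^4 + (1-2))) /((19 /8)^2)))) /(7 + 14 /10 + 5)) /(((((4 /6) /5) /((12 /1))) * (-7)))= 22860325 /9421272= 2.43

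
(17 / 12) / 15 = 17 / 180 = 0.09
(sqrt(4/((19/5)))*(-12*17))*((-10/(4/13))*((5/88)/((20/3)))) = 9945*sqrt(95)/1672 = 57.97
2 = 2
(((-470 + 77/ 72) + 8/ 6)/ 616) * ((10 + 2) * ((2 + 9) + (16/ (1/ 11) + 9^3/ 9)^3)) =-142870998217/ 924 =-154622292.44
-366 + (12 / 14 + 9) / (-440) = -1127349 / 3080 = -366.02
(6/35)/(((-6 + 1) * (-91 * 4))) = 3/31850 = 0.00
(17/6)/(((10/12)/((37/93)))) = 629/465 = 1.35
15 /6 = 5 /2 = 2.50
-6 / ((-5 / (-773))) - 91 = -5093 / 5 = -1018.60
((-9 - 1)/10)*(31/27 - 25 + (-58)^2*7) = -635152/27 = -23524.15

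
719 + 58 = 777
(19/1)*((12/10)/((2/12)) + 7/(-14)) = 1273/10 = 127.30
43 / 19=2.26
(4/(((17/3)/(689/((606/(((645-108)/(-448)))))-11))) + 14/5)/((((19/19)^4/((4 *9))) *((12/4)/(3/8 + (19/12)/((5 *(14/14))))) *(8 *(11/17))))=-945975319/99545600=-9.50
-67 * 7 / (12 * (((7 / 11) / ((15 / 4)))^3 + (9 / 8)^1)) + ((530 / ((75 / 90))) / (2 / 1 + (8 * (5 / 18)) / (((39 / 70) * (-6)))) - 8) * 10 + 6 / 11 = 1459822857114088 / 313996462153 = 4649.17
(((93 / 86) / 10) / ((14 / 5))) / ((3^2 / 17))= 527 / 7224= 0.07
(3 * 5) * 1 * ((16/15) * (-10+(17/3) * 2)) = 64/3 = 21.33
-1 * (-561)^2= -314721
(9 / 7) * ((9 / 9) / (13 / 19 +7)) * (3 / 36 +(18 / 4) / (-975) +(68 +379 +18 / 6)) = 100052499 / 1328600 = 75.31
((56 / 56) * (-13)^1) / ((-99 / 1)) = 13 / 99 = 0.13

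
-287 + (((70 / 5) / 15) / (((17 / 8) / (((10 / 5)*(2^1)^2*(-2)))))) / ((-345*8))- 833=-98531776 / 87975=-1120.00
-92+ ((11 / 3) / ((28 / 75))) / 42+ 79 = -15013 / 1176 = -12.77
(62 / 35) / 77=62 / 2695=0.02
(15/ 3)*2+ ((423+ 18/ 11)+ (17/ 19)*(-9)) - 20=84976/ 209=406.58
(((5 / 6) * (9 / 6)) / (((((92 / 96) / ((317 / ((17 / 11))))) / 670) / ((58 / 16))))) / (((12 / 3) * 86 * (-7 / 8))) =-508143075 / 235382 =-2158.80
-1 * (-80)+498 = 578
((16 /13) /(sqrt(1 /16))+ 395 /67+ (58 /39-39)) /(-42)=34876 /54873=0.64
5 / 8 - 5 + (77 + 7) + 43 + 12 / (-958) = 469851 / 3832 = 122.61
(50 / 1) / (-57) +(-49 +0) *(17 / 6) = -5309 / 38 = -139.71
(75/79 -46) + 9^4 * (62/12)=5348845/158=33853.45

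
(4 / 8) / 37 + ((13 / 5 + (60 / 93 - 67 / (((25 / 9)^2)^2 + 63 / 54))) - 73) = -70.85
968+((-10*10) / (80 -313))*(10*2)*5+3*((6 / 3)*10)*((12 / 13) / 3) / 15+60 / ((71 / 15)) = 220397900 / 215059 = 1024.83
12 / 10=6 / 5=1.20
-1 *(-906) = 906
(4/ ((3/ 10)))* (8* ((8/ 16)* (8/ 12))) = 320/ 9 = 35.56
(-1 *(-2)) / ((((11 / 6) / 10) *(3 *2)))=20 / 11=1.82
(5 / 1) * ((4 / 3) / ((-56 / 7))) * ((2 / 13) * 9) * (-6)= 6.92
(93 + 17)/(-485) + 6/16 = 115/776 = 0.15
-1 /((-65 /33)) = 33 /65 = 0.51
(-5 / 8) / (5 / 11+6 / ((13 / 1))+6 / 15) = -3575 / 7528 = -0.47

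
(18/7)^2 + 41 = 2333/49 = 47.61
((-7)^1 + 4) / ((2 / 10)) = -15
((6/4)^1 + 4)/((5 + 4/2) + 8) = 11/30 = 0.37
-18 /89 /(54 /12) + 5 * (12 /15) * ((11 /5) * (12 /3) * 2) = 31308 /445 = 70.36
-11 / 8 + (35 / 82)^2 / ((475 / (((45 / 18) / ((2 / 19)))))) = -36737 / 26896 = -1.37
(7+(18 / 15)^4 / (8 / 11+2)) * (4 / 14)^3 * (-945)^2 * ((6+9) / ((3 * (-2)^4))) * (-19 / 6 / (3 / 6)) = -319905.33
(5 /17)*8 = 40 /17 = 2.35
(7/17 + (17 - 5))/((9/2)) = 422/153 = 2.76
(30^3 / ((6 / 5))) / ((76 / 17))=95625 / 19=5032.89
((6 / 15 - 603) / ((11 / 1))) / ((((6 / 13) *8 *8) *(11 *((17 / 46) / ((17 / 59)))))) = -900887 / 6853440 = -0.13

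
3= 3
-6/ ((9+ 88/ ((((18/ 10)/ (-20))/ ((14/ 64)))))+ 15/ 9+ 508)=-54/ 2743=-0.02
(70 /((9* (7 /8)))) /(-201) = -80 /1809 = -0.04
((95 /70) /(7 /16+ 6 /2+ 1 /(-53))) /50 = 0.01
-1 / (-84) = 1 / 84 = 0.01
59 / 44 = 1.34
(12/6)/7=2/7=0.29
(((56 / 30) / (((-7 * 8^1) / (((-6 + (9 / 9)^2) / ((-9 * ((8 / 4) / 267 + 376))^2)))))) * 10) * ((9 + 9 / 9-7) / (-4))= -0.00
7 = 7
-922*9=-8298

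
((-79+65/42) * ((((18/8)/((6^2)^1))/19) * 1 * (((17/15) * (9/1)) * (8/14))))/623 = -55301/23200520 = -0.00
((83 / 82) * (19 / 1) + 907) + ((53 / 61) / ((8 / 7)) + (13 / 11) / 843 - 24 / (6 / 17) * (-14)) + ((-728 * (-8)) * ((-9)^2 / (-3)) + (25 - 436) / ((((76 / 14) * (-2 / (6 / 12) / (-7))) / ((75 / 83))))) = -22747022198795195 / 146293704084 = -155488.73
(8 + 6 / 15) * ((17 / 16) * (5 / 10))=357 / 80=4.46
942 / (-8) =-471 / 4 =-117.75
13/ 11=1.18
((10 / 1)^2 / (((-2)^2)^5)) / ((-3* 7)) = -25 / 5376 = -0.00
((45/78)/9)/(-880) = -1/13728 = -0.00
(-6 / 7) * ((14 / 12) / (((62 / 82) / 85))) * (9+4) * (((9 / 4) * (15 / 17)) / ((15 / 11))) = -263835 / 124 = -2127.70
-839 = -839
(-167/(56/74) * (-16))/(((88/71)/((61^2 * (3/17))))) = 1870629.70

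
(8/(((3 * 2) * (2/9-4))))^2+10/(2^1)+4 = 2637/289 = 9.12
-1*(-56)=56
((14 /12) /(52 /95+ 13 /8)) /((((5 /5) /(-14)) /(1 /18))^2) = 130340 /401193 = 0.32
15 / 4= 3.75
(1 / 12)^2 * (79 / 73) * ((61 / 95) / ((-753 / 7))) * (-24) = 33733 / 31332330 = 0.00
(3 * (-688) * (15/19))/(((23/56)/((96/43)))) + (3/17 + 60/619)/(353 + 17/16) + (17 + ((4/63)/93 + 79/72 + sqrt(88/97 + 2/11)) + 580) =-10085143289796287077/1221052695203880 + sqrt(1239854)/1067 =-8258.34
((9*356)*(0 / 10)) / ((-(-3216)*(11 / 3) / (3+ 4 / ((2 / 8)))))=0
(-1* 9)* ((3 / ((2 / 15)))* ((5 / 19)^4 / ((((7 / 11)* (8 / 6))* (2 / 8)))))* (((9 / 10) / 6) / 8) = -0.09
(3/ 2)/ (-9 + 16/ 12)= -9/ 46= -0.20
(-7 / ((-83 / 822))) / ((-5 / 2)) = -11508 / 415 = -27.73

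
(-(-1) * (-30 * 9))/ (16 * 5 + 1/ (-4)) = -1080/ 319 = -3.39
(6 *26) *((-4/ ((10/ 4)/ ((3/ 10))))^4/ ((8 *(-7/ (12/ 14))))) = -2426112/ 19140625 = -0.13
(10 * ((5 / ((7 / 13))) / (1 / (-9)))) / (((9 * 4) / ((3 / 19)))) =-3.67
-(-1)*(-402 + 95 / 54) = -400.24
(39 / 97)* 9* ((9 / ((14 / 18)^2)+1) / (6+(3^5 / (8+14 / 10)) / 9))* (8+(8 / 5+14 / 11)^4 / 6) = 757552824005952 / 6045515966875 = 125.31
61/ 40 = 1.52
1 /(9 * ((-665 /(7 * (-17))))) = 17 /855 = 0.02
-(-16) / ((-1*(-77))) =16 / 77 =0.21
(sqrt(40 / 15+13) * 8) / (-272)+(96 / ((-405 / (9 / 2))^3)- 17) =-516379 / 30375- sqrt(141) / 102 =-17.12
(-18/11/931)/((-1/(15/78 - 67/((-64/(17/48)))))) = 67461/68164096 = 0.00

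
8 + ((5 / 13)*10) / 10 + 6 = 187 / 13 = 14.38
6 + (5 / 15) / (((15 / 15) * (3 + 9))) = 217 / 36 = 6.03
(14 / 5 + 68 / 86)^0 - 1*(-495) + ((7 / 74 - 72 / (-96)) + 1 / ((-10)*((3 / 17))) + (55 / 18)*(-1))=3284861 / 6660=493.22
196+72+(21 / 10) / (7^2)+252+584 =77283 / 70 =1104.04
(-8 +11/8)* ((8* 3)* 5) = -795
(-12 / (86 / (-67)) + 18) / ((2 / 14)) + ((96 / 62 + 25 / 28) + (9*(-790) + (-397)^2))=5624461169 / 37324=150692.88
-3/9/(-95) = 1/285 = 0.00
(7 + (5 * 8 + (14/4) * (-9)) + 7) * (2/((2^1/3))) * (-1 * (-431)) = 58185/2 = 29092.50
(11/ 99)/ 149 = 1/ 1341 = 0.00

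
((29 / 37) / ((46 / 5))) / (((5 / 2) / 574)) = 16646 / 851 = 19.56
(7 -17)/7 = -10/7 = -1.43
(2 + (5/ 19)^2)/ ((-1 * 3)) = -249/ 361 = -0.69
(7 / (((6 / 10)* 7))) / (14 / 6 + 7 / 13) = 65 / 112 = 0.58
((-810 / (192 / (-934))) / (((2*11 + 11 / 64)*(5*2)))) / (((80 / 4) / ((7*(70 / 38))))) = 205947 / 17974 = 11.46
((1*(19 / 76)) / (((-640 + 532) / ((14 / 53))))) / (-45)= 7 / 515160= 0.00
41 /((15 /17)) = 697 /15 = 46.47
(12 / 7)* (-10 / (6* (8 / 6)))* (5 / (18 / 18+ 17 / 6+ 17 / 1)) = -18 / 35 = -0.51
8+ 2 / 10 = 41 / 5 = 8.20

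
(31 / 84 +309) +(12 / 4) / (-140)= 64963 / 210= 309.35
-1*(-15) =15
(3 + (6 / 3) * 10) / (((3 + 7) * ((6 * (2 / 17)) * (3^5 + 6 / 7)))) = 2737 / 204840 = 0.01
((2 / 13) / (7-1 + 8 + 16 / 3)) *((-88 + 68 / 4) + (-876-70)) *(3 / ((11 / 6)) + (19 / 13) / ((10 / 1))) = -7776999 / 539110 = -14.43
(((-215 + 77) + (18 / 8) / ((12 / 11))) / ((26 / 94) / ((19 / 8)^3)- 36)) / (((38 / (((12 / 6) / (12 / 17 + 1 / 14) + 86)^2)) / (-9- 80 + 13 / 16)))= -139809678147061731 / 2032476015104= -68787.86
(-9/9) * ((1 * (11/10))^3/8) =-1331/8000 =-0.17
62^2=3844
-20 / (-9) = 20 / 9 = 2.22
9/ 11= 0.82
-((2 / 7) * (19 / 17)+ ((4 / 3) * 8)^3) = -3900418 / 3213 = -1213.95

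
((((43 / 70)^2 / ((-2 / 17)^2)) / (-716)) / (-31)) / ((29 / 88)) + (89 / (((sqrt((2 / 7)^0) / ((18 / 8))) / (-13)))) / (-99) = 456219370331 / 17347283800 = 26.30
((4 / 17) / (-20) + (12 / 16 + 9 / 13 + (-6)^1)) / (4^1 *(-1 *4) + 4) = 20197 / 53040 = 0.38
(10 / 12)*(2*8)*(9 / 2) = 60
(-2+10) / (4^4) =1 / 32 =0.03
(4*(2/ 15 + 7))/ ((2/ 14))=2996/ 15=199.73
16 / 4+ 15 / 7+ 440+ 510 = 6693 / 7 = 956.14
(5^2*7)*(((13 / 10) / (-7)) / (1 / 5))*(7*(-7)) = 15925 / 2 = 7962.50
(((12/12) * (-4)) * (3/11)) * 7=-84/11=-7.64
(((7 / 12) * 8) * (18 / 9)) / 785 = 28 / 2355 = 0.01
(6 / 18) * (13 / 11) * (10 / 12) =65 / 198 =0.33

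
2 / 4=1 / 2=0.50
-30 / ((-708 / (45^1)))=225 / 118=1.91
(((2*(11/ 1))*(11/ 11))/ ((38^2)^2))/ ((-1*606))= -11/ 631796208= -0.00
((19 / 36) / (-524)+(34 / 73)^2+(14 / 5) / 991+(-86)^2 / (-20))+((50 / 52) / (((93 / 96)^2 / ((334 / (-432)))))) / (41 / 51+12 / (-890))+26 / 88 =-90939049789124356198493 / 245590078247129156112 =-370.29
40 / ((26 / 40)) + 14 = 982 / 13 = 75.54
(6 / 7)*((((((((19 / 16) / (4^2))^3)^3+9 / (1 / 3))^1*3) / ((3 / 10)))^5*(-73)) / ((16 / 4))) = -23062766200797387533043331335358762978067385377003595649443820150940028350372417073324473037276446405155291960620751153125 / 1027487379963552037201647761095334949476861115147389943434439800045341448487641194015368311793336307576471552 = -22445790235998.32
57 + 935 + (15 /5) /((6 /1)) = 1985 /2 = 992.50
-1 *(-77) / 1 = 77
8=8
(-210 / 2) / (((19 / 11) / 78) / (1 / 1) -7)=90090 / 5987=15.05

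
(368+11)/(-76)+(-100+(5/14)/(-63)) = -3518929/33516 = -104.99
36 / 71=0.51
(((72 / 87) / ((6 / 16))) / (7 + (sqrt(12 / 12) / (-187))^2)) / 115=139876 / 51022165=0.00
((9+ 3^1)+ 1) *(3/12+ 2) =117/4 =29.25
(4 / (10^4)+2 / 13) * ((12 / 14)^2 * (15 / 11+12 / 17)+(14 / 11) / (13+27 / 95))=3603590037 / 14454632500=0.25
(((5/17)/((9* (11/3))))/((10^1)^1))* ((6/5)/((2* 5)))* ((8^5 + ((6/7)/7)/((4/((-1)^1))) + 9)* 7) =292013/11900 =24.54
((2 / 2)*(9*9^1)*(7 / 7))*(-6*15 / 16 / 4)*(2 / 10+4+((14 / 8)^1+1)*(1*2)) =-70713 / 64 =-1104.89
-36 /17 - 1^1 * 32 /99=-4108 /1683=-2.44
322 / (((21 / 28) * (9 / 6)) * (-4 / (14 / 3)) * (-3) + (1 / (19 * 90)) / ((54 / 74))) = 208134360 / 1870403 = 111.28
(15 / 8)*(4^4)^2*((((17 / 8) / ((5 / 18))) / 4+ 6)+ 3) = 1340928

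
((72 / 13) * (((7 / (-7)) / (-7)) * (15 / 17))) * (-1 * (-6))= 6480 / 1547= 4.19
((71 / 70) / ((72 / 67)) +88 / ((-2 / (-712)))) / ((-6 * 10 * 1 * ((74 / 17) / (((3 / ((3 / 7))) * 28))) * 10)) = -18789847363 / 7992000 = -2351.08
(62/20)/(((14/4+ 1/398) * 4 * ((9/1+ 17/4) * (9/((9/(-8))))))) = -6169/2955280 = -0.00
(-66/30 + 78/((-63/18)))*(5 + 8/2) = -7713/35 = -220.37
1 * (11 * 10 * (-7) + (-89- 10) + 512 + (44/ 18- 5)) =-3236/ 9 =-359.56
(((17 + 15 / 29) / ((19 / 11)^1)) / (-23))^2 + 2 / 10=316733649 / 803024645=0.39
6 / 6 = 1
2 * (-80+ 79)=-2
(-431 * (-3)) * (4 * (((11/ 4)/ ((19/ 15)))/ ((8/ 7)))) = 9825.10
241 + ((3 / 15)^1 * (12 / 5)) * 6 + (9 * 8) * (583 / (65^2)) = 1072369 / 4225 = 253.82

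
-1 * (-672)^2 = -451584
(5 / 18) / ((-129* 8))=-5 / 18576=-0.00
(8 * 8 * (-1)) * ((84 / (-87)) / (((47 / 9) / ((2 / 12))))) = 2688 / 1363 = 1.97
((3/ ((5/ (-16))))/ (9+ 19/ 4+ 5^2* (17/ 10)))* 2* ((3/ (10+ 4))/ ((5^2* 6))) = -32/ 65625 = -0.00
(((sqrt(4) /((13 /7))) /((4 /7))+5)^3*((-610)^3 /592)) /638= -162726622694875 /829798112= -196103.87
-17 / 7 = -2.43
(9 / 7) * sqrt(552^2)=4968 / 7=709.71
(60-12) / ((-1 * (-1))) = 48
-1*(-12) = 12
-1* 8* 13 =-104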